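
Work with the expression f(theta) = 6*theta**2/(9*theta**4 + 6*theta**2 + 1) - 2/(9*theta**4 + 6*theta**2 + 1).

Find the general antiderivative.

f has the shape u'v + uv' for u = -2*theta/3 and v = 1/(theta**2 + 1/3) — it is the derivative of the product u*v.
Check: d/dtheta[-2*theta/(3*theta**2 + 1)] = (6*theta**2 - 2)/(9*theta**4 + 6*theta**2 + 1), which equals f(theta).

F(theta) = -2*theta/(3*theta**2 + 1) + C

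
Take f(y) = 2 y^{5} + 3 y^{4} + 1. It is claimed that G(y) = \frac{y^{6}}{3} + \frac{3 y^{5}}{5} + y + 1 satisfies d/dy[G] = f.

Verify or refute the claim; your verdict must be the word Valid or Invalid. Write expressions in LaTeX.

Valid - differentiating G returns exactly f.

d/dy[G] = 2 y^{5} + 3 y^{4} + 1
This equals f(y) exactly, so the claim holds.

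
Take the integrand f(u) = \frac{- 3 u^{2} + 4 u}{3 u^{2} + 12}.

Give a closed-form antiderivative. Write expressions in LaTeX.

For F(u) to be correct the identity F'(u) - f(u) = 0 must hold.
Check: d/du[- u + \frac{2 \log{\left(u^{2} + 4 \right)}}{3} + 2 \operatorname{atan}{\left(\frac{u}{2} \right)}] = \frac{- 3 u^{2} + 4 u}{3 u^{2} + 12} = f(u).

An antiderivative is F(u) = - u + \frac{2 \log{\left(u^{2} + 4 \right)}}{3} + 2 \operatorname{atan}{\left(\frac{u}{2} \right)}.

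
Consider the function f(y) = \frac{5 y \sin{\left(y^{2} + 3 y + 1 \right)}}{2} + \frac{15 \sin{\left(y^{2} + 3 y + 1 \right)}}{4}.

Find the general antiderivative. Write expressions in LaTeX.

F(y) = - \frac{5 \cos{\left(y^{2} + 3 y + 1 \right)}}{4} + C

The substitution u = y^{2} + 3 y + 1 works: f is exactly (dF/du)*(du/dy) for that inner function.
Check: d/dy[- \frac{5 \cos{\left(y^{2} + 3 y + 1 \right)}}{4}] = \frac{5 y \sin{\left(y^{2} + 3 y + 1 \right)}}{2} + \frac{15 \sin{\left(y^{2} + 3 y + 1 \right)}}{4} = f(y).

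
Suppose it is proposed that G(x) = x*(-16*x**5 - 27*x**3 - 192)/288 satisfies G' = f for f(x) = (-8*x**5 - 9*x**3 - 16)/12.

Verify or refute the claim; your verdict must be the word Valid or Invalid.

d/dx[G] = -x**5/3 - 3*x**3/8 - 2/3
d/dx[G] - f(x) = x**5/3 + 3*x**3/8 + 2/3 != 0.

Invalid: d/dx[G] - f = x**5/3 + 3*x**3/8 + 2/3, which is not 0.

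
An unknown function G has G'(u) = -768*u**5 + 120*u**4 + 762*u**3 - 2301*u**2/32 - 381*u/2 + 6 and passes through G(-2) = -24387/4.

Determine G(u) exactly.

G(u) = -128*u**6 + 24*u**5 + 381*u**4/2 - 767*u**3/32 - 381*u**2/4 + 6*u + 33/2

G'(u) matches the chain-rule pattern g'(h)*h' with inner function h(u) = 4*u**2 - u/4 - 2; substituting w = h(u) collapses the integral.
A general antiderivative is -2*(4*u**2 - u/4 - 2)**3 + C.
The condition gives C = -24387/4 - (-24389/4) = 1/2.
So G(u) = -128*u**6 + 24*u**5 + 381*u**4/2 - 767*u**3/32 - 381*u**2/4 + 6*u + 33/2.
Check: d/du[-128*u**6 + 24*u**5 + 381*u**4/2 - 767*u**3/32 - 381*u**2/4 + 6*u + 33/2] = -768*u**5 + 120*u**4 + 762*u**3 - 2301*u**2/32 - 381*u/2 + 6 = G'(u).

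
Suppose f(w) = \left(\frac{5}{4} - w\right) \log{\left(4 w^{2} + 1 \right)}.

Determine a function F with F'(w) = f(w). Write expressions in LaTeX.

Any candidate F(w) must reproduce f(w) exactly when differentiated.
Check: d/dw[\frac{4 w^{2} + 2 w \left(5 - 2 w\right) \log{\left(4 w^{2} + 1 \right)} - 20 w - \log{\left(w^{2} + \frac{1}{4} \right)} + 10 \operatorname{atan}{\left(2 w \right)}}{8}] = - w \log{\left(4 w^{2} + 1 \right)} + \frac{5 \log{\left(4 w^{2} + 1 \right)}}{4}, which equals f(w).

An antiderivative is F(w) = \frac{4 w^{2} + 2 w \left(5 - 2 w\right) \log{\left(4 w^{2} + 1 \right)} - 20 w - \log{\left(w^{2} + \frac{1}{4} \right)} + 10 \operatorname{atan}{\left(2 w \right)}}{8}.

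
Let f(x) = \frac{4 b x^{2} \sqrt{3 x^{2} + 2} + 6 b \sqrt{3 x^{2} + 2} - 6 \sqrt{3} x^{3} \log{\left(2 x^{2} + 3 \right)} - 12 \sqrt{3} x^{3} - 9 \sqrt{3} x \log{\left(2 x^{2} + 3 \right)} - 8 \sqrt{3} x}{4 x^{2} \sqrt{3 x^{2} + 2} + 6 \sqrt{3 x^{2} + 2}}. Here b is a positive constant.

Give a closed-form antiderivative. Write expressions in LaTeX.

An antiderivative F(x) passes only if d/dx[F] lands on f(x) exactly.
Check: d/dx[\frac{2 b x - \sqrt{3} \sqrt{3 x^{2} + 2} \log{\left(2 x^{2} + 3 \right)}}{2}] = \frac{4 b x^{2} \sqrt{3 x^{2} + 2} + 6 b \sqrt{3 x^{2} + 2} - 6 \sqrt{3} x^{3} \log{\left(2 x^{2} + 3 \right)} - 12 \sqrt{3} x^{3} - 9 \sqrt{3} x \log{\left(2 x^{2} + 3 \right)} - 8 \sqrt{3} x}{4 x^{2} \sqrt{3 x^{2} + 2} + 6 \sqrt{3 x^{2} + 2}} = f(x).

An antiderivative is F(x) = \frac{2 b x - \sqrt{3} \sqrt{3 x^{2} + 2} \log{\left(2 x^{2} + 3 \right)}}{2}.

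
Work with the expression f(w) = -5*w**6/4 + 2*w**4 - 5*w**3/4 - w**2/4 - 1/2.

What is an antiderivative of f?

An antiderivative is F(w) = w*(-300*w**6 + 672*w**4 - 525*w**3 - 140*w**2 - 840)/1680.

The integrand splits into summands that can be handled one at a time.
Check: d/dw[w*(-300*w**6 + 672*w**4 - 525*w**3 - 140*w**2 - 840)/1680] = -5*w**6/4 + 2*w**4 - 5*w**3/4 - w**2/4 - 1/2 = f(w).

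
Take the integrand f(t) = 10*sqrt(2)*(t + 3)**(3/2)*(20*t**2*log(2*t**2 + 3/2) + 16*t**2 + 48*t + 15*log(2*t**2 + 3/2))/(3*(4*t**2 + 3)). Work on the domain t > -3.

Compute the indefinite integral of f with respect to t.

f has the shape u'v + uv' for u = 5*(2*t + 6)**(5/2)/3 and v = log(2*t**2 + 3/2) — it is the derivative of the product u*v.
Check: d/dt[20*sqrt(2)*(t + 3)**(5/2)*log(2*t**2 + 3/2)/3] = (200*sqrt(2)*t**3*sqrt(t + 3)*log(2*t**2 + 3/2) + 160*sqrt(2)*t**3*sqrt(t + 3) + 600*sqrt(2)*t**2*sqrt(t + 3)*log(2*t**2 + 3/2) + 960*sqrt(2)*t**2*sqrt(t + 3) + 150*sqrt(2)*t*sqrt(t + 3)*log(2*t**2 + 3/2) + 1440*sqrt(2)*t*sqrt(t + 3) + 450*sqrt(2)*sqrt(t + 3)*log(2*t**2 + 3/2))/(12*t**2 + 9), which equals f(t).

F(t) = 20*sqrt(2)*(t + 3)**(5/2)*log(2*t**2 + 3/2)/3 + C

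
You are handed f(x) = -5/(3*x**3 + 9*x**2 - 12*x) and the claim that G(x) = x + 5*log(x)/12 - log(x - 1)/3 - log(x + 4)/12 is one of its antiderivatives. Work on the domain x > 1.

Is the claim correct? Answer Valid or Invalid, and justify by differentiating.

d/dx[G] = (3*x**3 + 9*x**2 - 12*x - 5)/(3*x**3 + 9*x**2 - 12*x)
d/dx[G] - f(x) = 1 != 0.

Invalid: d/dx[G] - f = 1, which is not 0.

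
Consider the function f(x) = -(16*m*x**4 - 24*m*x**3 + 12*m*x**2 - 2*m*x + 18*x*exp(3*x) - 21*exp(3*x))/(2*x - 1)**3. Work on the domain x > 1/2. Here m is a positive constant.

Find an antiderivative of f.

An antiderivative is F(x) = -(4*m*x**4 - 4*m*x**3 + m*x**2 + 3*exp(3*x))/(2*x - 1)**2.

Check any antiderivative F(x) by computing F'(x) and comparing it with f(x).
Check: d/dx[-(4*m*x**4 - 4*m*x**3 + m*x**2 + 3*exp(3*x))/(2*x - 1)**2] = (-16*m*x**4 + 24*m*x**3 - 12*m*x**2 + 2*m*x - 18*x*exp(3*x) + 21*exp(3*x))/(8*x**3 - 12*x**2 + 6*x - 1), which equals f(x).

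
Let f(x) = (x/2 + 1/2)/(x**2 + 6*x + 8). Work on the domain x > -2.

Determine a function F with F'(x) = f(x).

The denominator factors as 2*(x + 2)*(x + 4); partial fractions split f into directly integrable pieces: 3/(4*(x + 4)) - 1/(4*(x + 2)).
Check: d/dx[(-log(x + 2) + 3*log(x + 4))/4] = (x + 1)/(2*x**2 + 12*x + 16), which equals f(x).

An antiderivative is F(x) = (-log(x + 2) + 3*log(x + 4))/4.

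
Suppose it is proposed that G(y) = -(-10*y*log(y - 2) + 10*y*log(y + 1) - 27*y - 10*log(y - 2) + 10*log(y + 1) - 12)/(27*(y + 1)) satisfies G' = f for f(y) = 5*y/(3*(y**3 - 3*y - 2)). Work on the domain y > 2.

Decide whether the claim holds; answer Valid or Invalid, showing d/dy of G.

d/dy[G] = 5*y/(3*y**3 - 9*y - 6)
This equals f(y) exactly, so the claim holds.

Valid - the claim checks out under differentiation.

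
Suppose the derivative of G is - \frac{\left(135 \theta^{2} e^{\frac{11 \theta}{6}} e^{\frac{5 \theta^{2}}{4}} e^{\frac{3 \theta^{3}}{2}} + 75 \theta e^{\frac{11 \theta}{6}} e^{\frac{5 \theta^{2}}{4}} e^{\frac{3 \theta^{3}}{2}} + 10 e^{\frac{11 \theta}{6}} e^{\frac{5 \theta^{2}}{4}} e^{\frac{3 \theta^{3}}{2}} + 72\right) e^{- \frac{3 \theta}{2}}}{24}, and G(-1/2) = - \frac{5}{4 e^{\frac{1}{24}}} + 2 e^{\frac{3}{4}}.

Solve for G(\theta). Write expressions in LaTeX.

G(\theta) = - \frac{5 e^{\frac{\theta}{3}} e^{\frac{5 \theta^{2}}{4}} e^{\frac{3 \theta^{3}}{2}}}{4} + 2 e^{- \frac{3 \theta}{2}}

Any candidate G(\theta) must reproduce the stated G'(\theta) exactly.
A general antiderivative is - \frac{5 e^{\frac{3 \theta^{3}}{2} + \frac{5 \theta^{2}}{4} + \frac{\theta}{3}}}{4} + 2 e^{- \frac{3 \theta}{2}} + C.
The condition gives C = - \frac{5}{4 e^{\frac{1}{24}}} + 2 e^{\frac{3}{4}} - (- \frac{5}{4 e^{\frac{1}{24}}} + 2 e^{\frac{3}{4}}) = 0.
So G(\theta) = - \frac{5 e^{\frac{\theta}{3}} e^{\frac{5 \theta^{2}}{4}} e^{\frac{3 \theta^{3}}{2}}}{4} + 2 e^{- \frac{3 \theta}{2}}.
Check: d/d\theta[- \frac{5 e^{\frac{\theta}{3}} e^{\frac{5 \theta^{2}}{4}} e^{\frac{3 \theta^{3}}{2}}}{4} + 2 e^{- \frac{3 \theta}{2}}] = \frac{\left(- 135 \theta^{2} e^{\frac{11 \theta}{6}} e^{\frac{5 \theta^{2}}{4}} e^{\frac{3 \theta^{3}}{2}} - 75 \theta e^{\frac{11 \theta}{6}} e^{\frac{5 \theta^{2}}{4}} e^{\frac{3 \theta^{3}}{2}} - 10 e^{\frac{11 \theta}{6}} e^{\frac{5 \theta^{2}}{4}} e^{\frac{3 \theta^{3}}{2}} - 72\right) e^{- \frac{3 \theta}{2}}}{24}, which equals G'(\theta).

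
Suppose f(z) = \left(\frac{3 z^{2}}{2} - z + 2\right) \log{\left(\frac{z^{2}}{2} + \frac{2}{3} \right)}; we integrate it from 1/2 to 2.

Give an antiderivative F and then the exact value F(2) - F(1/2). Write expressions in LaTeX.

A candidate is checked by its d/dz: the result must match f(z).
F(z) = - \frac{z^{3}}{3} + \frac{z^{2}}{2} - \frac{8 z}{3} + \left(\frac{z^{3}}{2} - \frac{z^{2}}{2} + 2 z\right) \log{\left(\frac{z^{2}}{2} + \frac{2}{3} \right)} - \frac{2 \log{\left(z^{2} + \frac{4}{3} \right)}}{3} + \frac{16 \sqrt{3} \operatorname{atan}{\left(\frac{\sqrt{3} z}{2} \right)}}{9} is an antiderivative of f.
Check: d/dz[- \frac{z^{3}}{3} + \frac{z^{2}}{2} - \frac{8 z}{3} + \left(\frac{z^{3}}{2} - \frac{z^{2}}{2} + 2 z\right) \log{\left(\frac{z^{2}}{2} + \frac{2}{3} \right)} - \frac{2 \log{\left(z^{2} + \frac{4}{3} \right)}}{3} + \frac{16 \sqrt{3} \operatorname{atan}{\left(\frac{\sqrt{3} z}{2} \right)}}{9}] = \frac{3 z^{2} \log{\left(3 z^{2} + 4 \right)}}{2} - \frac{3 z^{2} \log{\left(6 \right)}}{2} - z \log{\left(3 z^{2} + 4 \right)} + z \log{\left(6 \right)} + 2 \log{\left(3 z^{2} + 4 \right)} - 2 \log{\left(6 \right)}, which equals f(z).
F(2) = -6 - \frac{2 \log{\left(\frac{16}{3} \right)}}{3} + \frac{16 \sqrt{3} \pi}{27} + 6 \log{\left(\frac{8}{3} \right)}; F(1/2) = - \frac{5}{4} - \frac{2 \log{\left(\frac{19}{12} \right)}}{3} + \frac{15 \log{\left(\frac{19}{24} \right)}}{16} + \frac{16 \sqrt{3} \operatorname{atan}{\left(\frac{\sqrt{3}}{4} \right)}}{9}.
Integral = F(2) - F(1/2) = - \frac{19}{4} - \frac{16 \sqrt{3} \operatorname{atan}{\left(\frac{\sqrt{3}}{4} \right)}}{9} - \frac{2 \log{\left(\frac{16}{3} \right)}}{3} - \frac{15 \log{\left(\frac{19}{24} \right)}}{16} + \frac{2 \log{\left(\frac{19}{12} \right)}}{3} + \frac{16 \sqrt{3} \pi}{27} + 6 \log{\left(\frac{8}{3} \right)}.

Antiderivative: F(z) = - \frac{z^{3}}{3} + \frac{z^{2}}{2} - \frac{8 z}{3} + \left(\frac{z^{3}}{2} - \frac{z^{2}}{2} + 2 z\right) \log{\left(\frac{z^{2}}{2} + \frac{2}{3} \right)} - \frac{2 \log{\left(z^{2} + \frac{4}{3} \right)}}{3} + \frac{16 \sqrt{3} \operatorname{atan}{\left(\frac{\sqrt{3} z}{2} \right)}}{9}; value = - \frac{19}{4} - \frac{16 \sqrt{3} \operatorname{atan}{\left(\frac{\sqrt{3}}{4} \right)}}{9} - \frac{2 \log{\left(\frac{16}{3} \right)}}{3} - \frac{15 \log{\left(\frac{19}{24} \right)}}{16} + \frac{2 \log{\left(\frac{19}{12} \right)}}{3} + \frac{16 \sqrt{3} \pi}{27} + 6 \log{\left(\frac{8}{3} \right)}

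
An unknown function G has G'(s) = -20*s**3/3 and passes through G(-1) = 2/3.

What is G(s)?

G(s) = (7 - 5*s**4)/3

Differentiate the proposed G(s) back; it has to land on the given G'(s).
A general antiderivative is 4/3 - 5*s**4/3 + C.
The condition gives C = 2/3 - (-1/3) = 1.
So G(s) = (7 - 5*s**4)/3.
Check: d/ds[(7 - 5*s**4)/3] = -20*s**3/3 = G'(s).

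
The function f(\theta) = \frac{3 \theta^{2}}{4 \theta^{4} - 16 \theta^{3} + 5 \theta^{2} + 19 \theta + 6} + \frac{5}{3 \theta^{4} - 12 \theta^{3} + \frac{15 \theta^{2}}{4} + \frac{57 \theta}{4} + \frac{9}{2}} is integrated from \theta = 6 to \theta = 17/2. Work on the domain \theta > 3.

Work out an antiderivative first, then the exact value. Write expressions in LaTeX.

The denominator factors as 3 \left(\theta - 3\right) \left(\theta - 2\right) \left(2 \theta + 1\right)^{2}; partial fractions split f into directly integrable pieces: \frac{146}{1225 \left(2 \theta + 1\right)} + \frac{89}{105 \left(2 \theta + 1\right)^{2}} - \frac{56}{75 \left(\theta - 2\right)} + \frac{101}{147 \left(\theta - 3\right)}.
F(\theta) = \frac{10100 \theta \log{\left(\theta - 3 \right)} - 10976 \theta \log{\left(\theta - 2 \right)} + 876 \theta \log{\left(\theta + \frac{1}{2} \right)} + 5050 \log{\left(\theta - 3 \right)} - 5488 \log{\left(\theta - 2 \right)} + 438 \log{\left(\theta + \frac{1}{2} \right)} - 3115}{14700 \theta + 7350} is an antiderivative of f.
Check: d/d\theta[\frac{10100 \theta \log{\left(\theta - 3 \right)} - 10976 \theta \log{\left(\theta - 2 \right)} + 876 \theta \log{\left(\theta + \frac{1}{2} \right)} + 5050 \log{\left(\theta - 3 \right)} - 5488 \log{\left(\theta - 2 \right)} + 438 \log{\left(\theta + \frac{1}{2} \right)} - 3115}{14700 \theta + 7350}] = \frac{9 \theta^{2} + 20}{12 \theta^{4} - 48 \theta^{3} + 15 \theta^{2} + 57 \theta + 18}, which equals f(\theta).
F(17/2) = - \frac{56 \log{\left(\frac{13}{2} \right)}}{75} - \frac{89}{3780} + \frac{73 \log{\left(9 \right)}}{1225} + \frac{101 \log{\left(\frac{11}{2} \right)}}{147}; F(6) = - \frac{56 \log{\left(4 \right)}}{75} - \frac{89}{2730} + \frac{73 \log{\left(\frac{13}{2} \right)}}{1225} + \frac{101 \log{\left(3 \right)}}{147}.
Integral = F(17/2) - F(6) = - \frac{2963 \log{\left(\frac{13}{2} \right)}}{3675} - \frac{101 \log{\left(3 \right)}}{147} + \frac{89}{9828} + \frac{73 \log{\left(9 \right)}}{1225} + \frac{56 \log{\left(4 \right)}}{75} + \frac{101 \log{\left(\frac{11}{2} \right)}}{147}.

Antiderivative: F(\theta) = \frac{10100 \theta \log{\left(\theta - 3 \right)} - 10976 \theta \log{\left(\theta - 2 \right)} + 876 \theta \log{\left(\theta + \frac{1}{2} \right)} + 5050 \log{\left(\theta - 3 \right)} - 5488 \log{\left(\theta - 2 \right)} + 438 \log{\left(\theta + \frac{1}{2} \right)} - 3115}{14700 \theta + 7350}; value = - \frac{2963 \log{\left(\frac{13}{2} \right)}}{3675} - \frac{101 \log{\left(3 \right)}}{147} + \frac{89}{9828} + \frac{73 \log{\left(9 \right)}}{1225} + \frac{56 \log{\left(4 \right)}}{75} + \frac{101 \log{\left(\frac{11}{2} \right)}}{147}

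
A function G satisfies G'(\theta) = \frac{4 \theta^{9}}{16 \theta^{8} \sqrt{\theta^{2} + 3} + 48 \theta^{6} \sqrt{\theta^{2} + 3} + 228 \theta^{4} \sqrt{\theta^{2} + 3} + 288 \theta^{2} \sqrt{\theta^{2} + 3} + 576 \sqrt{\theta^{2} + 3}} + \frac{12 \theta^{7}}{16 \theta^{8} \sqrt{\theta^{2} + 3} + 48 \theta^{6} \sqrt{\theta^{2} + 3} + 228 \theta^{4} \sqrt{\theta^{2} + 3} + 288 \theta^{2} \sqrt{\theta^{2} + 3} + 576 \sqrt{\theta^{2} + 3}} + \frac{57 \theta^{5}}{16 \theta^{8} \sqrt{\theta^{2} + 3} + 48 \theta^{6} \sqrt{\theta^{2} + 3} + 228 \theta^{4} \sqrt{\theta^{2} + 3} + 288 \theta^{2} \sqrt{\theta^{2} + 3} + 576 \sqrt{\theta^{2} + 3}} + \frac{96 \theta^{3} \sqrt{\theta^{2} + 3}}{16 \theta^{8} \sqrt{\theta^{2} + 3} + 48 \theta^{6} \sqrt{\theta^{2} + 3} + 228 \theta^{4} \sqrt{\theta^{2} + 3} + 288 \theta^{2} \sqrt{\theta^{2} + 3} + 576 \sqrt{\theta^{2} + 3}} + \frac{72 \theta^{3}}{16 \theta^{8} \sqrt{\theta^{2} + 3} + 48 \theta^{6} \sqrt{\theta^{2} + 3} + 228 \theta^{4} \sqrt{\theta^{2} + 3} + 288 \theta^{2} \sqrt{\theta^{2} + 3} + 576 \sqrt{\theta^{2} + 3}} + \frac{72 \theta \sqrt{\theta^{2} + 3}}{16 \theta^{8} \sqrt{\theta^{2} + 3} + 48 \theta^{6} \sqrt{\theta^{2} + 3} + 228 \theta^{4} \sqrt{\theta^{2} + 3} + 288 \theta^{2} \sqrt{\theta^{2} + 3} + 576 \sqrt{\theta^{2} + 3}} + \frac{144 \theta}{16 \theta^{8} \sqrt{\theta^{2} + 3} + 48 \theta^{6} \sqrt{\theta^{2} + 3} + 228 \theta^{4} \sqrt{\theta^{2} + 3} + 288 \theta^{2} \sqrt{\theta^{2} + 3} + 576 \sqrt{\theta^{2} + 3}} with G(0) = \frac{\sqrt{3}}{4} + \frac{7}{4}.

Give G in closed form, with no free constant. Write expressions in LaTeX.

Integrate term by term and add the pieces.
A general antiderivative is \frac{\sqrt{\theta^{2} + 3}}{4} - \frac{1}{2 \left(\frac{\theta^{4}}{3} + \frac{\theta^{2}}{2} + 2\right)} + C.
The condition gives C = \frac{\sqrt{3}}{4} + \frac{7}{4} - (- \frac{1}{4} + \frac{\sqrt{3}}{4}) = 2.
So G(\theta) = \frac{\sqrt{\theta^{2} + 3}}{4} + 2 - \frac{1}{2 \left(\frac{\theta^{4}}{3} + \frac{\theta^{2}}{2} + 2\right)}.
Check: d/d\theta[\frac{\sqrt{\theta^{2} + 3}}{4} + 2 - \frac{1}{2 \left(\frac{\theta^{4}}{3} + \frac{\theta^{2}}{2} + 2\right)}] = \frac{4 \theta^{9} + 12 \theta^{7} + 57 \theta^{5} + 96 \theta^{3} \sqrt{\theta^{2} + 3} + 72 \theta^{3} + 72 \theta \sqrt{\theta^{2} + 3} + 144 \theta}{16 \theta^{8} \sqrt{\theta^{2} + 3} + 48 \theta^{6} \sqrt{\theta^{2} + 3} + 228 \theta^{4} \sqrt{\theta^{2} + 3} + 288 \theta^{2} \sqrt{\theta^{2} + 3} + 576 \sqrt{\theta^{2} + 3}}, which equals G'(\theta).

G(\theta) = \frac{\sqrt{\theta^{2} + 3}}{4} + 2 - \frac{1}{2 \left(\frac{\theta^{4}}{3} + \frac{\theta^{2}}{2} + 2\right)}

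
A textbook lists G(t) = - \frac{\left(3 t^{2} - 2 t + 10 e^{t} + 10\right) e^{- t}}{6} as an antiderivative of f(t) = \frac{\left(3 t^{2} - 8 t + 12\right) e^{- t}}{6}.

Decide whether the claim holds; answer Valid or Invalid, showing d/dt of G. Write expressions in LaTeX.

d/dt[G] = \frac{\left(3 t^{2} - 8 t + 12\right) e^{- t}}{6}
This equals f(t) exactly, so the claim holds.

Valid: G'(t) = f(t).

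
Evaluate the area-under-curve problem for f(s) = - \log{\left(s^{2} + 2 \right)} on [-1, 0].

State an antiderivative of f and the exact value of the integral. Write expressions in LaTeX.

Differentiate the proposed F(s) back; it has to land on f(s) exactly.
F(s) = - s \log{\left(s^{2} + 2 \right)} + 2 s - 2 \sqrt{2} \operatorname{atan}{\left(\frac{\sqrt{2} s}{2} \right)} is an antiderivative of f.
Check: d/ds[- s \log{\left(s^{2} + 2 \right)} + 2 s - 2 \sqrt{2} \operatorname{atan}{\left(\frac{\sqrt{2} s}{2} \right)}] = - \log{\left(s^{2} + 2 \right)} = f(s).
F(0) = 0; F(-1) = -2 + \log{\left(3 \right)} + 2 \sqrt{2} \operatorname{atan}{\left(\frac{\sqrt{2}}{2} \right)}.
Integral = F(0) - F(-1) = - 2 \sqrt{2} \operatorname{atan}{\left(\frac{\sqrt{2}}{2} \right)} - \log{\left(3 \right)} + 2.

Antiderivative: F(s) = - s \log{\left(s^{2} + 2 \right)} + 2 s - 2 \sqrt{2} \operatorname{atan}{\left(\frac{\sqrt{2} s}{2} \right)}; value = - 2 \sqrt{2} \operatorname{atan}{\left(\frac{\sqrt{2}}{2} \right)} - \log{\left(3 \right)} + 2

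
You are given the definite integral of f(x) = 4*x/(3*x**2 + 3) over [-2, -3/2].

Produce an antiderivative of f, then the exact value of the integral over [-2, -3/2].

Antiderivative: F(x) = 2*log(4*x**2 + 4)/3; value = -2*log(20)/3 + 2*log(13)/3

f matches the chain-rule pattern g'(h)*h' with inner function h(x) = 4*x**2 + 4; substituting u = h(x) collapses the integral.
F(x) = 2*log(4*x**2 + 4)/3 is an antiderivative of f.
Check: d/dx[2*log(4*x**2 + 4)/3] = 4*x/(3*x**2 + 3) = f(x).
F(-3/2) = 2*log(13)/3; F(-2) = 2*log(20)/3.
Integral = F(-3/2) - F(-2) = -2*log(20)/3 + 2*log(13)/3.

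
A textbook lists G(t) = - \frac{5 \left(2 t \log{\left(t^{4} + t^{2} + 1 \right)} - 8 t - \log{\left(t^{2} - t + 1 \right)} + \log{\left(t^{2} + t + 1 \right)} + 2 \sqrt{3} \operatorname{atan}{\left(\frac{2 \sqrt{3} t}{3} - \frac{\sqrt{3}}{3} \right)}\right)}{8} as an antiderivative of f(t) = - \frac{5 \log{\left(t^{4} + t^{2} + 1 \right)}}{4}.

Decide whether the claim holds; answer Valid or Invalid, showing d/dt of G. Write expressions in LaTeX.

d/dt[G] = \frac{- 10 t^{2} \log{\left(t^{4} + t^{2} + 1 \right)} - 10 t \log{\left(t^{4} + t^{2} + 1 \right)} - 10 \log{\left(t^{4} + t^{2} + 1 \right)} + 15}{8 t^{2} + 8 t + 8}
d/dt[G] - f(t) = \frac{15}{8 t^{2} + 8 t + 8} != 0.

Invalid: d/dt[G] - f = \frac{15}{8 t^{2} + 8 t + 8}, which is not 0.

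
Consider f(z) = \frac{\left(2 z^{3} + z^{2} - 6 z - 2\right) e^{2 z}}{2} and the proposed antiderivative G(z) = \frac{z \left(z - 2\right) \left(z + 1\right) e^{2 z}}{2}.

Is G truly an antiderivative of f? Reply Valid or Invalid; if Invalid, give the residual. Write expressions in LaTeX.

Valid: G'(z) = f(z).

d/dz[G] = z^{3} e^{2 z} + \frac{z^{2} e^{2 z}}{2} - 3 z e^{2 z} - e^{2 z}
This equals f(z) exactly, so the claim holds.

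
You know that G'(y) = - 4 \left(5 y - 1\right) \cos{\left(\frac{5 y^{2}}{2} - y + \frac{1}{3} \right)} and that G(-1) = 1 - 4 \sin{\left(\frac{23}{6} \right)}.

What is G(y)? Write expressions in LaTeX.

G(y) = 1 - 4 \sin{\left(\frac{5 y^{2}}{2} - y + \frac{1}{3} \right)}

The substitution u = \frac{5 y^{2}}{2} - y + \frac{1}{3} works: G'(y) is exactly (dG/du)*(du/dy) for that inner function.
A general antiderivative is - 4 \sin{\left(\frac{5 y^{2}}{2} - y + \frac{1}{3} \right)} + C.
The condition gives C = 1 - 4 \sin{\left(\frac{23}{6} \right)} - (- 4 \sin{\left(\frac{23}{6} \right)}) = 1.
So G(y) = 1 - 4 \sin{\left(\frac{5 y^{2}}{2} - y + \frac{1}{3} \right)}.
Check: d/dy[1 - 4 \sin{\left(\frac{5 y^{2}}{2} - y + \frac{1}{3} \right)}] = - 20 y \cos{\left(\frac{5 y^{2}}{2} - y + \frac{1}{3} \right)} + 4 \cos{\left(\frac{5 y^{2}}{2} - y + \frac{1}{3} \right)}, which equals G'(y).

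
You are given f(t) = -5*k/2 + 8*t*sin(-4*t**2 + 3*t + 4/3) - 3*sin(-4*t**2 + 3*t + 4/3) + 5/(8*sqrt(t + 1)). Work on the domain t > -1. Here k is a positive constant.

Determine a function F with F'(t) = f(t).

Integrate term by term and add the pieces.
Check: d/dt[-5*k*t/2 + 5*sqrt(t + 1)/4 + cos(-4*t**2 + 3*t + 4/3)] = (-20*k*sqrt(t + 1) + 64*t*sqrt(t + 1)*sin(-4*t**2 + 3*t + 4/3) - 24*sqrt(t + 1)*sin(-4*t**2 + 3*t + 4/3) + 5)/(8*sqrt(t + 1)), which equals f(t).

An antiderivative is F(t) = -5*k*t/2 + 5*sqrt(t + 1)/4 + cos(-4*t**2 + 3*t + 4/3).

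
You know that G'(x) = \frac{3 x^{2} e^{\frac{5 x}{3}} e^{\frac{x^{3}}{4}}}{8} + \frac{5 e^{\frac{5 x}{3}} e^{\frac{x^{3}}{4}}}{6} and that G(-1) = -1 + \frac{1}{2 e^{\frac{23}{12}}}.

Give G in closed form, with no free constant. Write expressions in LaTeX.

G'(x) matches the chain-rule pattern g'(h)*h' with inner function h(x) = \frac{x^{3}}{4} + \frac{5 x}{3}; substituting u = h(x) collapses the integral.
A general antiderivative is \frac{e^{\frac{x^{3}}{4} + \frac{5 x}{3}}}{2} + C.
The condition gives C = -1 + \frac{1}{2 e^{\frac{23}{12}}} - (\frac{1}{2 e^{\frac{23}{12}}}) = -1.
So G(x) = \frac{e^{\frac{5 x}{3}} e^{\frac{x^{3}}{4}}}{2} - 1.
Check: d/dx[\frac{e^{\frac{5 x}{3}} e^{\frac{x^{3}}{4}}}{2} - 1] = \frac{3 x^{2} e^{\frac{5 x}{3}} e^{\frac{x^{3}}{4}}}{8} + \frac{5 e^{\frac{5 x}{3}} e^{\frac{x^{3}}{4}}}{6} = G'(x).

G(x) = \frac{e^{\frac{5 x}{3}} e^{\frac{x^{3}}{4}}}{2} - 1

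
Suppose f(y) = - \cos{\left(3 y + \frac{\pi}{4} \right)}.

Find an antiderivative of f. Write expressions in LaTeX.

An antiderivative is F(y) = - \frac{\sin{\left(3 y + \frac{\pi}{4} \right)}}{3}.

An antiderivative F(y) passes only if d/dy[F] lands on f(y) exactly.
Check: d/dy[- \frac{\sin{\left(3 y + \frac{\pi}{4} \right)}}{3}] = - \cos{\left(3 y + \frac{\pi}{4} \right)} = f(y).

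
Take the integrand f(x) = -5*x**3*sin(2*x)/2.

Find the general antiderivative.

F(x) = 5*x**3*cos(2*x)/4 - 15*x**2*sin(2*x)/8 - 15*x*cos(2*x)/8 + 15*sin(2*x)/16 + C

A first test for any F(x): its x-derivative must equal f(x) identically.
Check: d/dx[5*x**3*cos(2*x)/4 - 15*x**2*sin(2*x)/8 - 15*x*cos(2*x)/8 + 15*sin(2*x)/16] = -5*x**3*sin(2*x)/2 = f(x).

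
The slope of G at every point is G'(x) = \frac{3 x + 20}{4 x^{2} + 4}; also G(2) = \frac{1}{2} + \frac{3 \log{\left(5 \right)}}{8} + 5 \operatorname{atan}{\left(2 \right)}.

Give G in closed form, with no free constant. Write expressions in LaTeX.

G(x) = \frac{3 \log{\left(x^{2} + 1 \right)} + 40 \operatorname{atan}{\left(x \right)} + 4}{8}

Any candidate G(x) must reproduce the stated G'(x) exactly.
A general antiderivative is \frac{3 \log{\left(x^{2} + 1 \right)}}{8} + 5 \operatorname{atan}{\left(x \right)} + C.
The condition gives C = \frac{1}{2} + \frac{3 \log{\left(5 \right)}}{8} + 5 \operatorname{atan}{\left(2 \right)} - (\frac{3 \log{\left(5 \right)}}{8} + 5 \operatorname{atan}{\left(2 \right)}) = \frac{1}{2}.
So G(x) = \frac{3 \log{\left(x^{2} + 1 \right)} + 40 \operatorname{atan}{\left(x \right)} + 4}{8}.
Check: d/dx[\frac{3 \log{\left(x^{2} + 1 \right)} + 40 \operatorname{atan}{\left(x \right)} + 4}{8}] = \frac{3 x + 20}{4 x^{2} + 4} = G'(x).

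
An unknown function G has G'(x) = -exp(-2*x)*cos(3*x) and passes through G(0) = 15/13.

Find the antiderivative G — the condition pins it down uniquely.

Whatever form G(x) takes, its d/dx must return the stated G'(x).
A general antiderivative is -3*exp(-2*x)*sin(3*x)/13 + 2*exp(-2*x)*cos(3*x)/13 + C.
The condition gives C = 15/13 - (2/13) = 1.
So G(x) = (13*exp(2*x) - 3*sin(3*x) + 2*cos(3*x))*exp(-2*x)/13.
Check: d/dx[(13*exp(2*x) - 3*sin(3*x) + 2*cos(3*x))*exp(-2*x)/13] = -exp(-2*x)*cos(3*x) = G'(x).

G(x) = (13*exp(2*x) - 3*sin(3*x) + 2*cos(3*x))*exp(-2*x)/13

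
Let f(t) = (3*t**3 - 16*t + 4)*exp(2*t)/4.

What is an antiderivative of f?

f has the shape u'v + uv' for u = 3*t**3/8 - 9*t**2/16 - 23*t/16 + 39/32 and v = exp(2*t) — it is the derivative of the product u*v.
Check: d/dt[(12*t**3 - 18*t**2 - 46*t + 39)*exp(2*t)/32] = 3*t**3*exp(2*t)/4 - 4*t*exp(2*t) + exp(2*t), which equals f(t).

An antiderivative is F(t) = (12*t**3 - 18*t**2 - 46*t + 39)*exp(2*t)/32.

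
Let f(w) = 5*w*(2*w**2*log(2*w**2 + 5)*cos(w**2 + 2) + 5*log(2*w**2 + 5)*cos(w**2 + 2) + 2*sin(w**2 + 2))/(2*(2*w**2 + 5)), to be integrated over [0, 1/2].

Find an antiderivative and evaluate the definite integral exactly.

Recognize the product-rule pattern: f = u'v + uv' with u = 5*log(2*w**2 + 5)/4, v = sin(w**2 + 2), so integration by parts undoes it.
F(w) = 5*log(2*w**2 + 5)*sin(w**2 + 2)/4 is an antiderivative of f.
Check: d/dw[5*log(2*w**2 + 5)*sin(w**2 + 2)/4] = (10*w**3*log(2*w**2 + 5)*cos(w**2 + 2) + 25*w*log(2*w**2 + 5)*cos(w**2 + 2) + 10*w*sin(w**2 + 2))/(4*w**2 + 10), which equals f(w).
F(1/2) = 5*log(11/2)*sin(9/4)/4; F(0) = 5*log(5)*sin(2)/4.
Integral = F(1/2) - F(0) = -5*log(5)*sin(2)/4 + 5*log(11/2)*sin(9/4)/4.

Antiderivative: F(w) = 5*log(2*w**2 + 5)*sin(w**2 + 2)/4; value = -5*log(5)*sin(2)/4 + 5*log(11/2)*sin(9/4)/4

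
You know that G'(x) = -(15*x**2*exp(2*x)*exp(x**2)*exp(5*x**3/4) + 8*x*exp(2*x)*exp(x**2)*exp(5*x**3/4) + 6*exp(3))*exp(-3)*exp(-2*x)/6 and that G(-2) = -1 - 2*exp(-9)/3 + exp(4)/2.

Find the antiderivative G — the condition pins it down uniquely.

G(x) = -2*exp(-3)*exp(x**2)*exp(5*x**3/4)/3 - 1 + exp(-2*x)/2

Any candidate G(x) must reproduce the stated G'(x) exactly.
A general antiderivative is -2*exp(5*x**3/4 + x**2 - 3)/3 + exp(-2*x)/2 + C.
The condition gives C = -1 - 2*exp(-9)/3 + exp(4)/2 - (-2*exp(-9)/3 + exp(4)/2) = -1.
So G(x) = -2*exp(-3)*exp(x**2)*exp(5*x**3/4)/3 - 1 + exp(-2*x)/2.
Check: d/dx[-2*exp(-3)*exp(x**2)*exp(5*x**3/4)/3 - 1 + exp(-2*x)/2] = (-15*x**2*exp(2*x)*exp(x**2)*exp(5*x**3/4) - 8*x*exp(2*x)*exp(x**2)*exp(5*x**3/4) - 6*exp(3))*exp(-3)*exp(-2*x)/6, which equals G'(x).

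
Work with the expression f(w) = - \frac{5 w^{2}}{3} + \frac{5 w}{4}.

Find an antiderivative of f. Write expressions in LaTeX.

An antiderivative is F(w) = \frac{5 w^{2} \left(9 - 8 w\right)}{72}.

The integrand splits into summands that can be handled one at a time.
Check: d/dw[\frac{5 w^{2} \left(9 - 8 w\right)}{72}] = - \frac{5 w^{2}}{3} + \frac{5 w}{4} = f(w).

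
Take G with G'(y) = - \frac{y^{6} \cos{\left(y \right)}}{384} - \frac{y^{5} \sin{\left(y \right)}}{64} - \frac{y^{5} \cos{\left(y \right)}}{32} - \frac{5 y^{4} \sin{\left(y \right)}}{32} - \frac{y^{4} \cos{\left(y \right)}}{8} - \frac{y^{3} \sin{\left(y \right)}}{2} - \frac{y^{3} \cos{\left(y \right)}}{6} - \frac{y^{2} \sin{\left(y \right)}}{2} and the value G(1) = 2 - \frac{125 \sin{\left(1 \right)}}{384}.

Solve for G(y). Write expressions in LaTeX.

G(y) = - \frac{\left(\frac{y^{2}}{4} + y\right)^{3} \sin{\left(y \right)}}{6} + 2

G'(y) has the shape u'v + uv' for u = - \frac{\left(\frac{y^{2}}{4} + y\right)^{3}}{6} and v = \sin{\left(y \right)} — it is the derivative of the product u*v.
A general antiderivative is - \frac{\left(\frac{y^{2}}{4} + y\right)^{3} \sin{\left(y \right)}}{6} + C.
The condition gives C = 2 - \frac{125 \sin{\left(1 \right)}}{384} - (- \frac{125 \sin{\left(1 \right)}}{384}) = 2.
So G(y) = - \frac{\left(\frac{y^{2}}{4} + y\right)^{3} \sin{\left(y \right)}}{6} + 2.
Check: d/dy[- \frac{\left(\frac{y^{2}}{4} + y\right)^{3} \sin{\left(y \right)}}{6} + 2] = - \frac{y^{6} \cos{\left(y \right)}}{384} - \frac{y^{5} \sin{\left(y \right)}}{64} - \frac{y^{5} \cos{\left(y \right)}}{32} - \frac{5 y^{4} \sin{\left(y \right)}}{32} - \frac{y^{4} \cos{\left(y \right)}}{8} - \frac{y^{3} \sin{\left(y \right)}}{2} - \frac{y^{3} \cos{\left(y \right)}}{6} - \frac{y^{2} \sin{\left(y \right)}}{2} = G'(y).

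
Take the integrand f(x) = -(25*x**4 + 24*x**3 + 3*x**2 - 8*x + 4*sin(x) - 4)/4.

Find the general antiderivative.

For F(x) to be correct the identity F'(x) - f(x) = 0 must hold.
Check: d/dx[-(5*x**5 + 6*x**4 + x**3 - 4*x**2 - 4*x - 4*cos(x))/4] = -25*x**4/4 - 6*x**3 - 3*x**2/4 + 2*x - sin(x) + 1, which equals f(x).

F(x) = -(5*x**5 + 6*x**4 + x**3 - 4*x**2 - 4*x - 4*cos(x))/4 + C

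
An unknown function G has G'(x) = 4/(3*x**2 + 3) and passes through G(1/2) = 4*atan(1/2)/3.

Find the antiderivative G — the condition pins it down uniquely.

Since d/dx undoes antidifferentiation here, G(x) must give back the stated G'(x).
A general antiderivative is 4*atan(x)/3 + C.
The condition gives C = 4*atan(1/2)/3 - (4*atan(1/2)/3) = 0.
So G(x) = 4*atan(x)/3.
Check: d/dx[4*atan(x)/3] = 4/(3*x**2 + 3) = G'(x).

G(x) = 4*atan(x)/3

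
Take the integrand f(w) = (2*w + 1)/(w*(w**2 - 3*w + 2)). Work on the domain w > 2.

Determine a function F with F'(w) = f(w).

An antiderivative is F(w) = log(w)/2 + 5*log(w - 2)/2 - 3*log(w - 1).

Factor the denominator (w*(w - 2)*(w - 1)) and decompose: f = -3/(w - 1) + 5/(2*(w - 2)) + 1/(2*w); each piece integrates to a log, atan, or power term.
Check: d/dw[log(w)/2 + 5*log(w - 2)/2 - 3*log(w - 1)] = (2*w + 1)/(w**3 - 3*w**2 + 2*w), which equals f(w).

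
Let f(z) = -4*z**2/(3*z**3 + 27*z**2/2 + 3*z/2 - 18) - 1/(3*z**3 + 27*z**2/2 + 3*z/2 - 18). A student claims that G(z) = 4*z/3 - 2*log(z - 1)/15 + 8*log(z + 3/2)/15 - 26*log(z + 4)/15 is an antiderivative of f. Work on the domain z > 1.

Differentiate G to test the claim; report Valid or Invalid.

Invalid: d/dz[G] - f = 4/3, which is not 0.

d/dz[G] = (8*z**3 + 28*z**2 + 4*z - 50)/(6*z**3 + 27*z**2 + 3*z - 36)
d/dz[G] - f(z) = 4/3 != 0.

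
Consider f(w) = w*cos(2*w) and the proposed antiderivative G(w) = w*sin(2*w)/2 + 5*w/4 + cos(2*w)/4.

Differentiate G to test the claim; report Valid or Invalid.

d/dw[G] = w*cos(2*w) + 5/4
d/dw[G] - f(w) = 5/4 != 0.

Invalid: d/dw[G] - f = 5/4, which is not 0.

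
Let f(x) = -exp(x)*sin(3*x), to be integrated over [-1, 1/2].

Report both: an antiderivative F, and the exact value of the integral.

Antiderivative: F(x) = (-sin(3*x) + 3*cos(3*x))*exp(x)/10; value = -exp(1/2)*sin(3/2)/10 - exp(-1)*sin(3)/10 + 3*exp(1/2)*cos(3/2)/10 - 3*exp(-1)*cos(3)/10

Differentiate the proposed F(x) back; it has to land on f(x) exactly.
F(x) = (-sin(3*x) + 3*cos(3*x))*exp(x)/10 is an antiderivative of f.
Check: d/dx[(-sin(3*x) + 3*cos(3*x))*exp(x)/10] = -exp(x)*sin(3*x) = f(x).
F(1/2) = -exp(1/2)*sin(3/2)/10 + 3*exp(1/2)*cos(3/2)/10; F(-1) = 3*exp(-1)*cos(3)/10 + exp(-1)*sin(3)/10.
Integral = F(1/2) - F(-1) = -exp(1/2)*sin(3/2)/10 - exp(-1)*sin(3)/10 + 3*exp(1/2)*cos(3/2)/10 - 3*exp(-1)*cos(3)/10.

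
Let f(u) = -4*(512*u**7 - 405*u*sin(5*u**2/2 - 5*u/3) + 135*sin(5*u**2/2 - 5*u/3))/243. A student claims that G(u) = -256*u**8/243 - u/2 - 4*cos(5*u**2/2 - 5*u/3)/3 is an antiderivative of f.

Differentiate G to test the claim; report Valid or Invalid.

Invalid: d/du[G] - f = -1/2, which is not 0.

d/du[G] = -2048*u**7/243 + 20*u*sin(5*u**2/2 - 5*u/3)/3 - 20*sin(5*u**2/2 - 5*u/3)/9 - 1/2
d/du[G] - f(u) = -1/2 != 0.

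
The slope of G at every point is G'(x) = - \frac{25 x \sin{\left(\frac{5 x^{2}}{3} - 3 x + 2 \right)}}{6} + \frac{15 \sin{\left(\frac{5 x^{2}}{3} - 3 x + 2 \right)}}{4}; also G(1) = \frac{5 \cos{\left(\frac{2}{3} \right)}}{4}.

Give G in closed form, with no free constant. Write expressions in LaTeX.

G'(x) matches the chain-rule pattern g'(h)*h' with inner function h(x) = \frac{5 x^{2}}{3} - 3 x + 2; substituting u = h(x) collapses the integral.
A general antiderivative is \frac{5 \cos{\left(\frac{5 x^{2}}{3} - 3 x + 2 \right)}}{4} + C.
The condition gives C = \frac{5 \cos{\left(\frac{2}{3} \right)}}{4} - (\frac{5 \cos{\left(\frac{2}{3} \right)}}{4}) = 0.
So G(x) = \frac{5 \cos{\left(\frac{5 x^{2}}{3} - 3 x + 2 \right)}}{4}.
Check: d/dx[\frac{5 \cos{\left(\frac{5 x^{2}}{3} - 3 x + 2 \right)}}{4}] = - \frac{25 x \sin{\left(\frac{5 x^{2}}{3} - 3 x + 2 \right)}}{6} + \frac{15 \sin{\left(\frac{5 x^{2}}{3} - 3 x + 2 \right)}}{4} = G'(x).

G(x) = \frac{5 \cos{\left(\frac{5 x^{2}}{3} - 3 x + 2 \right)}}{4}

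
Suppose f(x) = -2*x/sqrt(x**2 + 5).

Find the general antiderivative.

F(x) = -2*sqrt(x**2 + 5) + C

The substitution u = x**2 + 5 works: f is exactly (dF/du)*(du/dx) for that inner function.
Check: d/dx[-2*sqrt(x**2 + 5)] = -2*x/sqrt(x**2 + 5) = f(x).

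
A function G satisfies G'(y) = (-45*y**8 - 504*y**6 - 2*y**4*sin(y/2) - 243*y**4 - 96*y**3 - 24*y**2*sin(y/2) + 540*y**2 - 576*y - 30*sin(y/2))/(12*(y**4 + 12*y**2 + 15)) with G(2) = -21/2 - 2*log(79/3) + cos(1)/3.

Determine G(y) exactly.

Whatever form G(y) takes, its d/dy must return the stated G'(y).
A general antiderivative is -3*y**5/4 + y**3 - 2*log(y**4/3 + 4*y**2 + 5) + cos(y/2)/3 + 5 + C.
The condition gives C = -21/2 - 2*log(79/3) + cos(1)/3 - (-11 - 2*log(79/3) + cos(1)/3) = 1/2.
So G(y) = (-9*y**5 + 12*y**3 - 24*log(y**4/3 + 4*y**2 + 5) + 4*cos(y/2) + 66)/12.
Check: d/dy[(-9*y**5 + 12*y**3 - 24*log(y**4/3 + 4*y**2 + 5) + 4*cos(y/2) + 66)/12] = (-45*y**8 - 504*y**6 - 2*y**4*sin(y/2) - 243*y**4 - 96*y**3 - 24*y**2*sin(y/2) + 540*y**2 - 576*y - 30*sin(y/2))/(12*y**4 + 144*y**2 + 180), which equals G'(y).

G(y) = (-9*y**5 + 12*y**3 - 24*log(y**4/3 + 4*y**2 + 5) + 4*cos(y/2) + 66)/12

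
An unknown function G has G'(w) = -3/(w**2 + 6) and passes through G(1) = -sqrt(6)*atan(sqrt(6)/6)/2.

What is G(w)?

A first test for any G(w): its w-derivative must equal the given G'(w).
A general antiderivative is -sqrt(6)*atan(sqrt(6)*w/6)/2 + C.
The condition gives C = -sqrt(6)*atan(sqrt(6)/6)/2 - (-sqrt(6)*atan(sqrt(6)/6)/2) = 0.
So G(w) = -sqrt(6)*atan(sqrt(6)*w/6)/2.
Check: d/dw[-sqrt(6)*atan(sqrt(6)*w/6)/2] = -3/(w**2 + 6) = G'(w).

G(w) = -sqrt(6)*atan(sqrt(6)*w/6)/2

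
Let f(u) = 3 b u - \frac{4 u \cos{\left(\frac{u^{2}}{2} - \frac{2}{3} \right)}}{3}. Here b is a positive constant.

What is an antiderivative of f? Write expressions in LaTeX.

The integrand splits into summands that can be handled one at a time.
Check: d/du[\frac{3 b u^{2}}{2} - \frac{4 \sin{\left(\frac{u^{2}}{2} - \frac{2}{3} \right)}}{3}] = 3 b u - \frac{4 u \cos{\left(\frac{u^{2}}{2} - \frac{2}{3} \right)}}{3} = f(u).

An antiderivative is F(u) = \frac{3 b u^{2}}{2} - \frac{4 \sin{\left(\frac{u^{2}}{2} - \frac{2}{3} \right)}}{3}.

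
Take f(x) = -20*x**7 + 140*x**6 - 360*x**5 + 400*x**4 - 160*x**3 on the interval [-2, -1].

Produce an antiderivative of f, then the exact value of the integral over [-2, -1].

f matches the chain-rule pattern g'(h)*h' with inner function h(x) = x**2 - 2*x; substituting u = h(x) collapses the integral.
F(x) = -5*(x**2 - 2*x)**4/2 is an antiderivative of f.
Check: d/dx[-5*(x**2 - 2*x)**4/2] = -20*x**7 + 140*x**6 - 360*x**5 + 400*x**4 - 160*x**3 = f(x).
F(-1) = -405/2; F(-2) = -10240.
Integral = F(-1) - F(-2) = 20075/2.

Antiderivative: F(x) = -5*(x**2 - 2*x)**4/2; value = 20075/2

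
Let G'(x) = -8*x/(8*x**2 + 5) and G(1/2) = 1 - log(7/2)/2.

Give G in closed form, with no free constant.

G(x) = 1 - log(4*x**2 + 5/2)/2

G'(x) matches the chain-rule pattern g'(h)*h' with inner function h(x) = 4*x**2 + 5/2; substituting u = h(x) collapses the integral.
A general antiderivative is -log(4*x**2 + 5/2)/2 + C.
The condition gives C = 1 - log(7/2)/2 - (-log(7/2)/2) = 1.
So G(x) = 1 - log(4*x**2 + 5/2)/2.
Check: d/dx[1 - log(4*x**2 + 5/2)/2] = -8*x/(8*x**2 + 5) = G'(x).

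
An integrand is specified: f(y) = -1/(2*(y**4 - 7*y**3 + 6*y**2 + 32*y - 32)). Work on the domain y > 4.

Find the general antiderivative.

F(y) = (3*(y - 4)*log(y - 4) - 4*(y - 4)*log(y - 1) + (y - 4)*log(y + 2) + 6)/(216*(y - 4)) + C

Factor the denominator (2*(y - 4)**2*(y - 1)*(y + 2)) and decompose: f = 1/(216*(y + 2)) - 1/(54*(y - 1)) + 1/(72*(y - 4)) - 1/(36*(y - 4)**2); each piece integrates to a log, atan, or power term.
Check: d/dy[(3*(y - 4)*log(y - 4) - 4*(y - 4)*log(y - 1) + (y - 4)*log(y + 2) + 6)/(216*(y - 4))] = -1/(2*y**4 - 14*y**3 + 12*y**2 + 64*y - 64), which equals f(y).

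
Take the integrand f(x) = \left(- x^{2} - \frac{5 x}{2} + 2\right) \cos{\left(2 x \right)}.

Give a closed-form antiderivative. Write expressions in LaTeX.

An antiderivative is F(x) = - \frac{x^{2} \sin{\left(2 x \right)}}{2} - \frac{5 x \sin{\left(2 x \right)}}{4} - \frac{x \cos{\left(2 x \right)}}{2} + \frac{5 \sin{\left(2 x \right)}}{4} - \frac{5 \cos{\left(2 x \right)}}{8}.

Any candidate F(x) must reproduce f(x) exactly when differentiated.
Check: d/dx[- \frac{x^{2} \sin{\left(2 x \right)}}{2} - \frac{5 x \sin{\left(2 x \right)}}{4} - \frac{x \cos{\left(2 x \right)}}{2} + \frac{5 \sin{\left(2 x \right)}}{4} - \frac{5 \cos{\left(2 x \right)}}{8}] = - x^{2} \cos{\left(2 x \right)} - \frac{5 x \cos{\left(2 x \right)}}{2} + 2 \cos{\left(2 x \right)}, which equals f(x).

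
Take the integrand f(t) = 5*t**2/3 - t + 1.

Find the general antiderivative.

F(t) = t*(10*t**2 - 9*t + 18)/18 + C

The integrand splits into summands that can be handled one at a time.
Check: d/dt[t*(10*t**2 - 9*t + 18)/18] = 5*t**2/3 - t + 1 = f(t).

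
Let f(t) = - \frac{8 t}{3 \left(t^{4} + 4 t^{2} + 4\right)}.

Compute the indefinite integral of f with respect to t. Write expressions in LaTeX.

f matches the chain-rule pattern g'(h)*h' with inner function h(t) = t^{2} + 2; substituting u = h(t) collapses the integral.
Check: d/dt[\frac{4}{3 t^{2} + 6}] = - \frac{8 t}{3 t^{4} + 12 t^{2} + 12}, which equals f(t).

F(t) = \frac{4}{3 t^{2} + 6} + C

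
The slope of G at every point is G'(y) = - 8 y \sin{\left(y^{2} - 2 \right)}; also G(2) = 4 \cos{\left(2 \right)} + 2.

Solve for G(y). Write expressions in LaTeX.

The substitution u = y^{2} - 2 works: G'(y) is exactly (dG/du)*(du/dy) for that inner function.
A general antiderivative is 4 \cos{\left(y^{2} - 2 \right)} + C.
The condition gives C = 4 \cos{\left(2 \right)} + 2 - (4 \cos{\left(2 \right)}) = 2.
So G(y) = 4 \cos{\left(y^{2} - 2 \right)} + 2.
Check: d/dy[4 \cos{\left(y^{2} - 2 \right)} + 2] = - 8 y \sin{\left(y^{2} - 2 \right)} = G'(y).

G(y) = 4 \cos{\left(y^{2} - 2 \right)} + 2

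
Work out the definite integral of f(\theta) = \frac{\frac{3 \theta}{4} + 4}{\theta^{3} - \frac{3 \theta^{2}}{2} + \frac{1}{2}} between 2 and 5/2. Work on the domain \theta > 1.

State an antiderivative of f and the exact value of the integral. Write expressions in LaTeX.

The denominator factors as 2 \left(\theta - 1\right)^{2} \left(2 \theta + 1\right); partial fractions split f into directly integrable pieces: \frac{29}{9 \left(2 \theta + 1\right)} - \frac{29}{18 \left(\theta - 1\right)} + \frac{19}{6 \left(\theta - 1\right)^{2}}.
F(\theta) = \frac{- 29 \left(\theta - 1\right) \log{\left(\theta - 1 \right)} + 29 \left(\theta - 1\right) \log{\left(\theta + \frac{1}{2} \right)} - 57}{18 \left(\theta - 1\right)} is an antiderivative of f.
Check: d/d\theta[\frac{- 29 \left(\theta - 1\right) \log{\left(\theta - 1 \right)} + 29 \left(\theta - 1\right) \log{\left(\theta + \frac{1}{2} \right)} - 57}{18 \left(\theta - 1\right)}] = \frac{3 \theta + 16}{4 \theta^{3} - 6 \theta^{2} + 2}, which equals f(\theta).
F(5/2) = - \frac{19}{9} - \frac{29 \log{\left(\frac{3}{2} \right)}}{18} + \frac{29 \log{\left(3 \right)}}{18}; F(2) = - \frac{19}{6} + \frac{29 \log{\left(\frac{5}{2} \right)}}{18}.
Integral = F(5/2) - F(2) = - \frac{29 \log{\left(\frac{5}{2} \right)}}{18} - \frac{29 \log{\left(\frac{3}{2} \right)}}{18} + \frac{19}{18} + \frac{29 \log{\left(3 \right)}}{18}.

Antiderivative: F(\theta) = \frac{- 29 \left(\theta - 1\right) \log{\left(\theta - 1 \right)} + 29 \left(\theta - 1\right) \log{\left(\theta + \frac{1}{2} \right)} - 57}{18 \left(\theta - 1\right)}; value = - \frac{29 \log{\left(\frac{5}{2} \right)}}{18} - \frac{29 \log{\left(\frac{3}{2} \right)}}{18} + \frac{19}{18} + \frac{29 \log{\left(3 \right)}}{18}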